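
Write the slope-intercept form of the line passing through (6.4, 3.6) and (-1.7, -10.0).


m = (-13.6)/(-8.1) = 1.6790
b = y1 - m*x1 = 3.6 - (-13.6*6.4)/(-8.1) = 3.6 - 10.7457 = -7.1457

y = 1.6790x - 7.1457


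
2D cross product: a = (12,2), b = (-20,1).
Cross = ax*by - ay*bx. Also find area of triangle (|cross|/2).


cross = 12*1 - 2*(-20) = 12 + 40 = 52
Triangle area = |52|/2 = 52/2 = 26.0000

cross = 52, triangle area = 26.0000


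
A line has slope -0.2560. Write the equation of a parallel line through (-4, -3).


Parallel lines have equal slopes.
m2 = -0.2560
b2 = -3 + 0.2560*(-4) = -4.0240

y = -0.2560x - 4.0240


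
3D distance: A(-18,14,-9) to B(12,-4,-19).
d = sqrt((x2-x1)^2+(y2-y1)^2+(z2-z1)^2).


dx=30, dy=-18, dz=-10
d = sqrt(900+324+100) = sqrt(1324) = 36.3868

36.3868


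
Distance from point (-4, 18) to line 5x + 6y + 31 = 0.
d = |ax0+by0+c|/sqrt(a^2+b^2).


|5*(-4) + 6*18 + 31| = |119| = 119
sqrt(25 + 36) = sqrt(61) = 7.8102
d = 119/sqrt(61) = 15.2364

15.2364


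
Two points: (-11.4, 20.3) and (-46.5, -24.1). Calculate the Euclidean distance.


dx = -46.5 + 11.4 = -35.1
dy = -24.1 - 20.3 = -44.4
d = sqrt(1232.01 + 1971.36) = sqrt(3203.37) = 56.5983

56.5983


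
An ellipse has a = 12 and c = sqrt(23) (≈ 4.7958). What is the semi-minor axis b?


b^2 = 12^2 - (sqrt(23))^2 = 144 - 23 = 121
b = sqrt(121) = 11

b = 11


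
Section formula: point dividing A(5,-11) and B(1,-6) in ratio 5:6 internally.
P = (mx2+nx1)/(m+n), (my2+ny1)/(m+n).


Px = (5*1 + 6*5)/11 = 35/11 = 3.1818
Py = (5*(-6) + 6*(-11))/11 = -96/11 = -8.7273

P = (3.1818, -8.7273)


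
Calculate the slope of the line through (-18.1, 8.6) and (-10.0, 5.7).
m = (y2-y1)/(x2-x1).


dy = 5.7 - 8.6 = -2.9
dx = -10.0 + 18.1 = 8.1
m = -2.9/8.1 = -0.3580

m = -0.3580


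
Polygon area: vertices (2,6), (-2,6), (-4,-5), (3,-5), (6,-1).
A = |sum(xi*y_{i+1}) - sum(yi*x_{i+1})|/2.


sum(xi*y_{i+1}) = 2*6 - 2*(-5) - 4*(-5) + 3*(-1) + 6*6 = 75
sum(yi*x_{i+1}) = 6*(-2) + 6*(-4) - 5*3 - 5*6 - 1*2 = -83
Area = |75 + 83|/2 = 158/2 = 79.0000

79.0000 sq units


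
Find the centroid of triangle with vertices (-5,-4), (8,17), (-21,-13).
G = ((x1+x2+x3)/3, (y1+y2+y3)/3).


Gx = (-5+8- 21)/3 = -18/3 = -6.0000
Gy = (-4+17- 13)/3 = 0/3 = 0

G = (-6.0000, 0)


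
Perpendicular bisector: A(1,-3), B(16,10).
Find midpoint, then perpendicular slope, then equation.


Midpoint = (8.5, 3.5)
Slope of AB = dy/dx = 13/15 = 0.8667
Perp slope = -dx/dy = -15/13 = -1.1538
b = My - (perp slope)*Mx = 3.5 + (15*8.5)/13 = 3.5 + 9.8077 = 13.3077

y = -1.1538x + 13.3077


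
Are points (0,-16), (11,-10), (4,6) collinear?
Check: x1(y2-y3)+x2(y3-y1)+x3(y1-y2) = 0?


0*(-10-6) + 11*(6+ 16) + 4*(-16+ 10)
= 0 + 242 - 24 = 218

No, not collinear (determinant = 218)


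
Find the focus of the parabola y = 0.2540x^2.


a = 0.2540
4a = 1.0160
focus = (0, 1/1.0160) = (0, 0.9843)

Focus = (0, 0.9843)


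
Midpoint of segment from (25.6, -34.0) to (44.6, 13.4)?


Mx = (25.6 + 44.6)/2 = 70.2/2 = 35.1000
My = (-34.0 + 13.4)/2 = -20.6/2 = -10.3000

(35.1000, -10.3000)


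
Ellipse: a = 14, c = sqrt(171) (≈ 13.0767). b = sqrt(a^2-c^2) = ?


b^2 = 14^2 - (sqrt(171))^2 = 196 - 171 = 25
b = sqrt(25) = 5

b = 5


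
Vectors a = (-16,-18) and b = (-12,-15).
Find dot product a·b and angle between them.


a·b = -16*(-12) - 18*(-15) = 192 + 270 = 462
|a| = sqrt(256+324) = 24.0832
|b| = sqrt(144+225) = 19.2094
cos(theta) = 462/(sqrt(580)*sqrt(369)) = 462/sqrt(214020) = 0.998653
theta = arccos(462/sqrt(214020)) = 2.9737 degrees

a·b = 462, theta = 2.9737 deg


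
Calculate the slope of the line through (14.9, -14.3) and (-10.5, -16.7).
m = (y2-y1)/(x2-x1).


dy = -16.7 + 14.3 = -2.4
dx = -10.5 - 14.9 = -25.4
m = -2.4/(-25.4) = 0.0945

m = 0.0945


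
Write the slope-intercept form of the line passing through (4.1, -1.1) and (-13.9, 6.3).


m = (7.4)/(-18.0) = -0.4111
b = y1 - m*x1 = -1.1 - (7.4*4.1)/(-18.0) = -1.1 + 1.6856 = 0.5856

y = -0.4111x + 0.5856


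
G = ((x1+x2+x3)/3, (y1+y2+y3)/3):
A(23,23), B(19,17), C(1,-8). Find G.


Gx = (23+19+1)/3 = 43/3 = 14.3333
Gy = (23+17- 8)/3 = 32/3 = 10.6667

G = (14.3333, 10.6667)


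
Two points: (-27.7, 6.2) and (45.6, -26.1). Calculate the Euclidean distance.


dx = 45.6 + 27.7 = 73.3
dy = -26.1 - 6.2 = -32.3
d = sqrt(5372.89 + 1043.29) = sqrt(6416.18) = 80.1011

80.1011


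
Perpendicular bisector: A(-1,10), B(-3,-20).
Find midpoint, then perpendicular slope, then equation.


Midpoint = (-2, -5)
Slope of AB = dy/dx = -30/(-2) = 15.0000
Perp slope = -dx/dy = -2/30 = -0.0667
b = My - (perp slope)*Mx = -5 + (-2*(-2))/(-30) = -5 - 0.1333 = -5.1333

y = -0.0667x - 5.1333


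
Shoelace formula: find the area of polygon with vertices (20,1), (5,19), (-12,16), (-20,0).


sum(xi*y_{i+1}) = 20*19 + 5*16 - 12*0 - 20*1 = 440
sum(yi*x_{i+1}) = 1*5 + 19*(-12) + 16*(-20) + 0*20 = -543
Area = |440 + 543|/2 = 983/2 = 491.5000

491.5000 sq units


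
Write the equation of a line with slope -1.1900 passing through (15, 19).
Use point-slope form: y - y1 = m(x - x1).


y - 19 = -1.1900(x - 15)
y = -1.1900x + 19 + 1.1900*15
y = -1.1900x + 36.8500

y = -1.1900x + 36.8500


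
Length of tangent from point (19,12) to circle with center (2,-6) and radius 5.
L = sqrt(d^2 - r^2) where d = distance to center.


d = sqrt((19-2)^2 + (12+ 6)^2) = sqrt(289+324) = 24.7588
L = sqrt(613.0000 - 25) = sqrt(588.0000) = 24.2487

24.2487


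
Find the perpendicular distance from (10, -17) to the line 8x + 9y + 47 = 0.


|8*10 + 9*(-17) + 47| = |-26| = 26
sqrt(64 + 81) = sqrt(145) = 12.0416
d = 26/sqrt(145) = 2.1592

2.1592


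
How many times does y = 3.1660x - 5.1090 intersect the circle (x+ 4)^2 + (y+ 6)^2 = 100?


Substitute y = 3.1660x - 5.1090: (x+ 4)^2 + (3.1660x- 5.1090+ 6)^2 = 100
Expand to Ax^2 + Bx + C = 0, where b-k = 0.891
A = 1+m^2 = 11.023556
B = 2(m(b-k) - h) = 2(3.1660*0.891 + 4) = 13.641812
C = h^2 + (b-k)^2 - r^2 = 16 + 0.793881 - 100 = -83.206119
disc = B^2-4AC = 186.0990 + 3668.9092 = 3855.0082
disc > 0

2 intersection points


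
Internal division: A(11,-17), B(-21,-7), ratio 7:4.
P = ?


Px = (7*(-21) + 4*11)/11 = -103/11 = -9.3636
Py = (7*(-7) + 4*(-17))/11 = -117/11 = -10.6364

P = (-9.3636, -10.6364)


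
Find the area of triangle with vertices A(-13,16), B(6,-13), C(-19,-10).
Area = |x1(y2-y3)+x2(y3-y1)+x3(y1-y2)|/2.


-13*(-13+ 10) = 39
6*(-10-16) = -156
-19*(16+ 13) = -551
sum = -668
Area = |-668|/2 = 334.0000

334.0000 sq units


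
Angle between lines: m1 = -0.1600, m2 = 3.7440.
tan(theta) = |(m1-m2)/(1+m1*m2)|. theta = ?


m1-m2 = -3.904
1+m1*m2 = 0.40096
tan(theta) = |-3.904/0.40096| = 9.736632
theta = arctan(|-3.904/0.40096|) = 84.1360 degrees (acute angle)

84.1360 degrees


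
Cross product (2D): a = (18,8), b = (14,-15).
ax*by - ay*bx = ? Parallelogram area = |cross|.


cross = 18*(-15) - 8*14 = -270 - 112 = -382
Parallelogram area = |-382| = 382

cross = -382, parallelogram area = 382


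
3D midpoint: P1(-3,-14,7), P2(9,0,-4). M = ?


Mx = (-3+9)/2 = 3.0000
My = (-14+0)/2 = -7.0000
Mz = (7- 4)/2 = 1.5000

M = (3.0000, -7.0000, 1.5000)


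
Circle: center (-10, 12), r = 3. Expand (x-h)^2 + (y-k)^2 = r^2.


(x+ 10)^2 + (y-12)^2 = 3^2
D = -2h = 20, E = -2k = -24
F = h^2+k^2-r^2 = 100+144-9 = 235

x^2 + y^2 + 20x - 24y + 235 = 0


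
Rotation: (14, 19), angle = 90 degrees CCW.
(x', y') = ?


cos(90) = 0, sin(90) = 1
x' = 14*0 - 19*1 = -19
y' = 14*1 + 19*0 = 14

(-19, 14)


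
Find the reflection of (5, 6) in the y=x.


Reflection rule for y=x: (y, x)
(5, 6) -> (6, 5)

(6, 5)


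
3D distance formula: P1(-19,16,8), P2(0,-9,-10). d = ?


dx=19, dy=-25, dz=-18
d = sqrt(361+625+324) = sqrt(1310) = 36.1939

36.1939


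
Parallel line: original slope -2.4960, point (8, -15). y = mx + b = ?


Parallel lines have equal slopes.
m2 = -2.4960
b2 = -15 + 2.4960*8 = 4.9680

y = -2.4960x + 4.9680


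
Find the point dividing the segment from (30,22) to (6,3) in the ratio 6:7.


Px = (6*6 + 7*30)/13 = 246/13 = 18.9231
Py = (6*3 + 7*22)/13 = 172/13 = 13.2308

P = (18.9231, 13.2308)


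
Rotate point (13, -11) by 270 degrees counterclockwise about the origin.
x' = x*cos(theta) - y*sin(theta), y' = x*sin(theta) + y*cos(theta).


cos(270) = 0, sin(270) = -1
x' = 13*0 + 11*(-1) = -11
y' = 13*(-1) - 11*0 = -13

(-11, -13)


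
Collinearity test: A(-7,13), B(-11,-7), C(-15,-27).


-7*(-7+ 27) - 11*(-27-13) - 15*(13+ 7)
= -140 + 440 - 300 = 0

Yes, collinear (determinant = 0)


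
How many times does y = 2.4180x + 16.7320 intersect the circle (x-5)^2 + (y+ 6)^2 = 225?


Substitute y = 2.4180x + 16.7320: (x-5)^2 + (2.4180x+16.7320+ 6)^2 = 225
Expand to Ax^2 + Bx + C = 0, where b-k = 22.732
A = 1+m^2 = 6.846724
B = 2(m(b-k) - h) = 2(2.4180*22.732 - 5) = 99.931952
C = h^2 + (b-k)^2 - r^2 = 25 + 516.743824 - 225 = 316.743824
disc = B^2-4AC = 9986.3950 - 8674.6302 = 1311.7648
disc > 0

2 intersection points


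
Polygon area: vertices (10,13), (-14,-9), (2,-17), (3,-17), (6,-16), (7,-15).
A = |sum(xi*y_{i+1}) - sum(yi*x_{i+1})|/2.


sum(xi*y_{i+1}) = 10*(-9) - 14*(-17) + 2*(-17) + 3*(-16) + 6*(-15) + 7*13 = 67
sum(yi*x_{i+1}) = 13*(-14) - 9*2 - 17*3 - 17*6 - 16*7 - 15*10 = -615
Area = |67 + 615|/2 = 682/2 = 341.0000

341.0000 sq units


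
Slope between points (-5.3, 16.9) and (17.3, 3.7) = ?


dy = 3.7 - 16.9 = -13.2
dx = 17.3 + 5.3 = 22.6
m = -13.2/22.6 = -0.5841

m = -0.5841


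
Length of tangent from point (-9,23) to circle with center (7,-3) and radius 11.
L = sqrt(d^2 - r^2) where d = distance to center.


d = sqrt((-9-7)^2 + (23+ 3)^2) = sqrt(256+676) = 30.5287
L = sqrt(932.0000 - 121) = sqrt(811.0000) = 28.4781

28.4781


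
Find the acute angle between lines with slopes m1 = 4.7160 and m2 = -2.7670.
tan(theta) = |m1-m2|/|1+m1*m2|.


m1-m2 = 7.483
1+m1*m2 = -12.049172
tan(theta) = |7.483/(-12.049172)| = 0.621039
theta = arctan(|7.483/(-12.049172)|) = 31.8419 degrees (acute angle)

31.8419 degrees


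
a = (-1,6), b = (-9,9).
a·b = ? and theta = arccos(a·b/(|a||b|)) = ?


a·b = -1*(-9) + 6*9 = 9 + 54 = 63
|a| = sqrt(1+36) = 6.0828
|b| = sqrt(81+81) = 12.7279
cos(theta) = 63/(sqrt(37)*sqrt(162)) = 63/sqrt(5994) = 0.813733
theta = arccos(63/sqrt(5994)) = 35.5377 degrees

a·b = 63, theta = 35.5377 deg


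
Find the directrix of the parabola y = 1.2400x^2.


a = 1.2400
1/(4a) = 0.2016
directrix: y = -0.2016 = -0.2016

y = -0.2016


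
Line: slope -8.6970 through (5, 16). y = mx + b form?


y - 16 = -8.6970(x - 5)
y = -8.6970x + 16 + 8.6970*5
y = -8.6970x + 59.4850

y = -8.6970x + 59.4850


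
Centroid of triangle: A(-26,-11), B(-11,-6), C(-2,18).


Gx = (-26- 11- 2)/3 = -39/3 = -13.0000
Gy = (-11- 6+18)/3 = 1/3 = 0.3333

G = (-13.0000, 0.3333)


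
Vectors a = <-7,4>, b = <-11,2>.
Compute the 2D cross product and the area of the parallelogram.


cross = -7*2 - 4*(-11) = -14 + 44 = 30
Parallelogram area = |30| = 30

cross = 30, parallelogram area = 30


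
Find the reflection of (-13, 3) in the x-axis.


Reflection rule for x-axis: (x, -y)
(-13, 3) -> (-13, -3)

(-13, -3)


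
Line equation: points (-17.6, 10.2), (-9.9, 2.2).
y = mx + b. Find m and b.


m = (-8)/(7.7) = -1.0390
b = y1 - m*x1 = 10.2 - (-8*(-17.6))/(7.7) = 10.2 - 18.2857 = -8.0857

y = -1.0390x - 8.0857


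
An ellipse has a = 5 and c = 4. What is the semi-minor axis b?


b^2 = 5^2 - (4)^2 = 25 - 16 = 9
b = sqrt(9) = 3

b = 3


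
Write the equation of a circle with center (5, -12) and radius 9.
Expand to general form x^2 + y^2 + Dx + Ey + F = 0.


(x-5)^2 + (y+ 12)^2 = 9^2
D = -2h = -10, E = -2k = 24
F = h^2+k^2-r^2 = 25+144-81 = 88

x^2 + y^2 - 10x + 24y + 88 = 0


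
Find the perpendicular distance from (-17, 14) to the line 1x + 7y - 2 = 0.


|1*(-17) + 7*14 - 2| = |79| = 79
sqrt(1 + 49) = sqrt(50) = 7.0711
d = 79/sqrt(50) = 11.1723

11.1723


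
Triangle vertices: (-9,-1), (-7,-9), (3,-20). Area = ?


-9*(-9+ 20) = -99
-7*(-20+ 1) = 133
3*(-1+ 9) = 24
sum = 58
Area = |58|/2 = 29.0000

29.0000 sq units


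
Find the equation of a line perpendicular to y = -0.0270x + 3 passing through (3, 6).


Perpendicular slope = -1/m1 = -1/(-0.0270) = 37.0370
b2 = y0 - m2*x0 = 6 + 3/(-0.0270) = 6 - 111.1111 = -105.1111

y = 37.0370x - 105.1111


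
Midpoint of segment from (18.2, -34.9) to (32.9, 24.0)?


Mx = (18.2 + 32.9)/2 = 51.1/2 = 25.5500
My = (-34.9 + 24.0)/2 = -10.9/2 = -5.4500

(25.5500, -5.4500)


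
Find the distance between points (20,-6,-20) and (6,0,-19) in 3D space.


dx=-14, dy=6, dz=1
d = sqrt(196+36+1) = sqrt(233) = 15.2643

15.2643


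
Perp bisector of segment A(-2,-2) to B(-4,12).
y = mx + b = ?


Midpoint = (-3, 5)
Slope of AB = dy/dx = 14/(-2) = -7.0000
Perp slope = -dx/dy = 2/14 = 0.1429
b = My - (perp slope)*Mx = 5 + (-2*(-3))/14 = 5 + 0.4286 = 5.4286

y = 0.1429x + 5.4286


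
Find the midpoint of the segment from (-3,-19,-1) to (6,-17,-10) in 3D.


Mx = (-3+6)/2 = 1.5000
My = (-19- 17)/2 = -18.0000
Mz = (-1- 10)/2 = -5.5000

M = (1.5000, -18.0000, -5.5000)


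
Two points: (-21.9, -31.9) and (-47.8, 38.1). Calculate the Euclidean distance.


dx = -47.8 + 21.9 = -25.9
dy = 38.1 + 31.9 = 70.0
d = sqrt(670.81 + 4900.0) = sqrt(5570.81) = 74.6379

74.6379


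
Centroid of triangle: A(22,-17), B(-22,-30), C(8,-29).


Gx = (22- 22+8)/3 = 8/3 = 2.6667
Gy = (-17- 30- 29)/3 = -76/3 = -25.3333

G = (2.6667, -25.3333)


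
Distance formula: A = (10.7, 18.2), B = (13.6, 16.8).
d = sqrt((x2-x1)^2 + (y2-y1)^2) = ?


dx = 13.6 - 10.7 = 2.9
dy = 16.8 - 18.2 = -1.4
d = sqrt(8.41 + 1.96) = sqrt(10.37) = 3.2202

3.2202


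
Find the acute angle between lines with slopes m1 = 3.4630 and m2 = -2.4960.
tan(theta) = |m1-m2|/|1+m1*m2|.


m1-m2 = 5.959
1+m1*m2 = -7.643648
tan(theta) = |5.959/(-7.643648)| = 0.779602
theta = arctan(|5.959/(-7.643648)|) = 37.9400 degrees (acute angle)

37.9400 degrees


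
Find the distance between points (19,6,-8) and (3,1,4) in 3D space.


dx=-16, dy=-5, dz=12
d = sqrt(256+25+144) = sqrt(425) = 20.6155

20.6155


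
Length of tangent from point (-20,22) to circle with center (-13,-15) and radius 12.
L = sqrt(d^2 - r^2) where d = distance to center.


d = sqrt((-20+ 13)^2 + (22+ 15)^2) = sqrt(49+1369) = 37.6563
L = sqrt(1418.0000 - 144) = sqrt(1274.0000) = 35.6931

35.6931


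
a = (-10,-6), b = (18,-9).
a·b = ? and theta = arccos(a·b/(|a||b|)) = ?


a·b = -10*18 - 6*(-9) = -180 + 54 = -126
|a| = sqrt(100+36) = 11.6619
|b| = sqrt(324+81) = 20.1246
cos(theta) = -126/(sqrt(136)*sqrt(405)) = -126/sqrt(55080) = -0.536875
theta = arccos(-126/sqrt(55080)) = 122.4712 degrees

a·b = -126, theta = 122.4712 deg


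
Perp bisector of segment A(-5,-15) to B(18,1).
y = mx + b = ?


Midpoint = (6.5, -7)
Slope of AB = dy/dx = 16/23 = 0.6957
Perp slope = -dx/dy = -23/16 = -1.4375
b = My - (perp slope)*Mx = -7 + (23*6.5)/16 = -7 + 9.3438 = 2.3438

y = -1.4375x + 2.3438


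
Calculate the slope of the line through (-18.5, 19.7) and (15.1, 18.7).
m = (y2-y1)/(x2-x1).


dy = 18.7 - 19.7 = -1.0
dx = 15.1 + 18.5 = 33.6
m = -1.0/33.6 = -0.0298

m = -0.0298


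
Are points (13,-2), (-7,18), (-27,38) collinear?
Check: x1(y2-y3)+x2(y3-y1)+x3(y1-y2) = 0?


13*(18-38) - 7*(38+ 2) - 27*(-2-18)
= -260 - 280 + 540 = 0

Yes, collinear (determinant = 0)


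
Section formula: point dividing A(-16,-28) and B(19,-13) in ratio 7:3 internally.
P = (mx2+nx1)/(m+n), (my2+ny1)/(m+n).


Px = (7*19 + 3*(-16))/10 = 85/10 = 8.5000
Py = (7*(-13) + 3*(-28))/10 = -175/10 = -17.5000

P = (8.5000, -17.5000)


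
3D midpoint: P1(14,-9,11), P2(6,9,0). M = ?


Mx = (14+6)/2 = 10.0000
My = (-9+9)/2 = 0
Mz = (11+0)/2 = 5.5000

M = (10.0000, 0, 5.5000)


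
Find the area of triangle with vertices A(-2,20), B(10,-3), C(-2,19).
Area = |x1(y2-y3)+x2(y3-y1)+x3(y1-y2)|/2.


-2*(-3-19) = 44
10*(19-20) = -10
-2*(20+ 3) = -46
sum = -12
Area = |-12|/2 = 6.0000

6.0000 sq units


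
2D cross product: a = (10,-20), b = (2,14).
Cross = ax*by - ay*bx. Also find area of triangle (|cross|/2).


cross = 10*14 + 20*2 = 140 + 40 = 180
Triangle area = |180|/2 = 180/2 = 90.0000

cross = 180, triangle area = 90.0000


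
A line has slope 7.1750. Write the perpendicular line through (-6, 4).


Perpendicular slope = -1/m1 = -1/7.1750 = -0.1394
b2 = y0 - m2*x0 = 4 - 6/7.1750 = 4 - 0.8362 = 3.1638

y = -0.1394x + 3.1638


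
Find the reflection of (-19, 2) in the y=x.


Reflection rule for y=x: (y, x)
(-19, 2) -> (2, -19)

(2, -19)


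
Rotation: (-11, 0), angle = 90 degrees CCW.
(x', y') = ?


cos(90) = 0, sin(90) = 1
x' = -11*0 - 0*1 = 0
y' = -11*1 + 0*0 = -11

(0, -11)


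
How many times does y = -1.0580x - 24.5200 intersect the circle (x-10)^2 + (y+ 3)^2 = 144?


Substitute y = -1.0580x - 24.5200: (x-10)^2 + (-1.0580x- 24.5200+ 3)^2 = 144
Expand to Ax^2 + Bx + C = 0, where b-k = -21.52
A = 1+m^2 = 2.119364
B = 2(m(b-k) - h) = 2(-1.0580*(-21.52) - 10) = 25.53632
C = h^2 + (b-k)^2 - r^2 = 100 + 463.1104 - 144 = 419.1104
disc = B^2-4AC = 652.1036 - 3552.9900 = -2900.8864
disc < 0

0 intersection points


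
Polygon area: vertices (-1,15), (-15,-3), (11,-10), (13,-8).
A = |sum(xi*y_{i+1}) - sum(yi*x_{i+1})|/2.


sum(xi*y_{i+1}) = -1*(-3) - 15*(-10) + 11*(-8) + 13*15 = 260
sum(yi*x_{i+1}) = 15*(-15) - 3*11 - 10*13 - 8*(-1) = -380
Area = |260 + 380|/2 = 640/2 = 320.0000

320.0000 sq units


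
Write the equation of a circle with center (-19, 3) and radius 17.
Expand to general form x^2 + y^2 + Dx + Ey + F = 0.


(x+ 19)^2 + (y-3)^2 = 17^2
D = -2h = 38, E = -2k = -6
F = h^2+k^2-r^2 = 361+9-289 = 81

x^2 + y^2 + 38x - 6y + 81 = 0


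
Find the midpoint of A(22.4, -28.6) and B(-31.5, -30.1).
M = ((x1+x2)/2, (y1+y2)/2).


Mx = (22.4 - 31.5)/2 = -9.1/2 = -4.5500
My = (-28.6 - 30.1)/2 = -58.7/2 = -29.3500

(-4.5500, -29.3500)


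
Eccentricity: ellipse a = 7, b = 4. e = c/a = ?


c = sqrt(49-16) = sqrt(33) = 5.7446
e = c/a = sqrt(33)/7 = 0.8207

e = 0.8207


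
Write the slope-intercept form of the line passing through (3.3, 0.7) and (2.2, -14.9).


m = (-15.6)/(-1.1) = 14.1818
b = y1 - m*x1 = 0.7 - (-15.6*3.3)/(-1.1) = 0.7 - 46.8000 = -46.1000

y = 14.1818x - 46.1000


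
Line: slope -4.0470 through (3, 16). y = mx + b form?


y - 16 = -4.0470(x - 3)
y = -4.0470x + 16 + 4.0470*3
y = -4.0470x + 28.1410

y = -4.0470x + 28.1410


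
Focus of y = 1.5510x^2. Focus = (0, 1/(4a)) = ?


a = 1.5510
4a = 6.2040
focus = (0, 1/6.2040) = (0, 0.1612)

Focus = (0, 0.1612)


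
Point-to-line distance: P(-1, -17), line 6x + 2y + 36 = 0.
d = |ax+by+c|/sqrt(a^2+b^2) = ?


|6*(-1) + 2*(-17) + 36| = |-4| = 4
sqrt(36 + 4) = sqrt(40) = 6.3246
d = 4/sqrt(40) = 0.6325

0.6325


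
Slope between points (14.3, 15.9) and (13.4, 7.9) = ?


dy = 7.9 - 15.9 = -8.0
dx = 13.4 - 14.3 = -0.9
m = -8.0/(-0.9) = 8.8889

m = 8.8889


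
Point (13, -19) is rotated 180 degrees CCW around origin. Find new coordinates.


cos(180) = -1, sin(180) = 0
x' = 13*(-1) + 19*0 = -13
y' = 13*0 - 19*(-1) = 19

(-13, 19)


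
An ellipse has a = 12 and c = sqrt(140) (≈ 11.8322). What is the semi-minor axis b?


b^2 = 12^2 - (sqrt(140))^2 = 144 - 140 = 4
b = sqrt(4) = 2

b = 2


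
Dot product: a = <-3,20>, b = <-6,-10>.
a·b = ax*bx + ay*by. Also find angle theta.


a·b = -3*(-6) + 20*(-10) = 18 - 200 = -182
|a| = sqrt(9+400) = 20.2237
|b| = sqrt(36+100) = 11.6619
cos(theta) = -182/(sqrt(409)*sqrt(136)) = -182/sqrt(55624) = -0.771685
theta = arccos(-182/sqrt(55624)) = 140.5055 degrees

a·b = -182, theta = 140.5055 deg


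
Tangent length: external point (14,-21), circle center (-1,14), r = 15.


d = sqrt((14+ 1)^2 + (-21-14)^2) = sqrt(225+1225) = 38.0789
L = sqrt(1450.0000 - 225) = sqrt(1225.0000) = 35.0000

35.0000


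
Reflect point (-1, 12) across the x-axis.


Reflection rule for x-axis: (x, -y)
(-1, 12) -> (-1, -12)

(-1, -12)


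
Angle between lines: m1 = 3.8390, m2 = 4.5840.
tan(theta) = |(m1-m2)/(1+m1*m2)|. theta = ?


m1-m2 = -0.745
1+m1*m2 = 18.597976
tan(theta) = |-0.745/18.597976| = 0.040058
theta = arctan(|-0.745/18.597976|) = 2.2939 degrees (acute angle)

2.2939 degrees


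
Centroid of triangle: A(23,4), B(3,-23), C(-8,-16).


Gx = (23+3- 8)/3 = 18/3 = 6.0000
Gy = (4- 23- 16)/3 = -35/3 = -11.6667

G = (6.0000, -11.6667)


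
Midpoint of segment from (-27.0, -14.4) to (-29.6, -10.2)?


Mx = (-27.0 - 29.6)/2 = -56.6/2 = -28.3000
My = (-14.4 - 10.2)/2 = -24.6/2 = -12.3000

(-28.3000, -12.3000)


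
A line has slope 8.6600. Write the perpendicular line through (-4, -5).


Perpendicular slope = -1/m1 = -1/8.6600 = -0.1155
b2 = y0 - m2*x0 = -5 - 4/8.6600 = -5 - 0.4619 = -5.4619

y = -0.1155x - 5.4619


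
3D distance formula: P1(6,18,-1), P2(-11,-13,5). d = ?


dx=-17, dy=-31, dz=6
d = sqrt(289+961+36) = sqrt(1286) = 35.8608

35.8608


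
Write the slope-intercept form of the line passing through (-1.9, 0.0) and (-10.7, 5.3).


m = (5.3)/(-8.8) = -0.6023
b = y1 - m*x1 = 0.0 - (5.3*(-1.9))/(-8.8) = 0.0 - 1.1443 = -1.1443

y = -0.6023x - 1.1443


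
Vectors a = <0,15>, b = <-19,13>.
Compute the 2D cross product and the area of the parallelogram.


cross = 0*13 - 15*(-19) = 0 + 285 = 285
Parallelogram area = |285| = 285

cross = 285, parallelogram area = 285


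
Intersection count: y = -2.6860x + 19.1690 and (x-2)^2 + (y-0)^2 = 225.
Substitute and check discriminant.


Substitute y = -2.6860x + 19.1690: (x-2)^2 + (-2.6860x+19.1690-0)^2 = 225
Expand to Ax^2 + Bx + C = 0, where b-k = 19.169
A = 1+m^2 = 8.214596
B = 2(m(b-k) - h) = 2(-2.6860*19.169 - 2) = -106.975868
C = h^2 + (b-k)^2 - r^2 = 4 + 367.450561 - 225 = 146.450561
disc = B^2-4AC = 11443.8363 - 4812.1288 = 6631.7075
disc > 0

2 intersection points


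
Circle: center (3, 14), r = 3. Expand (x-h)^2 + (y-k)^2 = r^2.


(x-3)^2 + (y-14)^2 = 3^2
D = -2h = -6, E = -2k = -28
F = h^2+k^2-r^2 = 9+196-9 = 196

x^2 + y^2 - 6x - 28y + 196 = 0


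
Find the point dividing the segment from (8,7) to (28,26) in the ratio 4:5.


Px = (4*28 + 5*8)/9 = 152/9 = 16.8889
Py = (4*26 + 5*7)/9 = 139/9 = 15.4444

P = (16.8889, 15.4444)


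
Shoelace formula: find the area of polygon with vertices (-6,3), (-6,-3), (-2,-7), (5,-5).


sum(xi*y_{i+1}) = -6*(-3) - 6*(-7) - 2*(-5) + 5*3 = 85
sum(yi*x_{i+1}) = 3*(-6) - 3*(-2) - 7*5 - 5*(-6) = -17
Area = |85 + 17|/2 = 102/2 = 51.0000

51.0000 sq units


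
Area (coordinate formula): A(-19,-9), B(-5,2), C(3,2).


-19*(2-2) = 0
-5*(2+ 9) = -55
3*(-9-2) = -33
sum = -88
Area = |-88|/2 = 44.0000

44.0000 sq units


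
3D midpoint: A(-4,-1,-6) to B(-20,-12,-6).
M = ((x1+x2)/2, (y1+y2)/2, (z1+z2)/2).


Mx = (-4- 20)/2 = -12.0000
My = (-1- 12)/2 = -6.5000
Mz = (-6- 6)/2 = -6.0000

M = (-12.0000, -6.5000, -6.0000)


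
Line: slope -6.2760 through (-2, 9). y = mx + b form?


y - 9 = -6.2760(x + 2)
y = -6.2760x + 9 + 6.2760*(-2)
y = -6.2760x - 3.5520

y = -6.2760x - 3.5520


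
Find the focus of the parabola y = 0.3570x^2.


a = 0.3570
4a = 1.4280
focus = (0, 1/1.4280) = (0, 0.7003)

Focus = (0, 0.7003)


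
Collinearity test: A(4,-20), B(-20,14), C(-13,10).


4*(14-10) - 20*(10+ 20) - 13*(-20-14)
= 16 - 600 + 442 = -142

No, not collinear (determinant = -142)


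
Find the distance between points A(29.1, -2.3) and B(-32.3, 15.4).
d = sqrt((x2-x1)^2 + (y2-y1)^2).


dx = -32.3 - 29.1 = -61.4
dy = 15.4 + 2.3 = 17.7
d = sqrt(3769.96 + 313.29) = sqrt(4083.25) = 63.9003

63.9003


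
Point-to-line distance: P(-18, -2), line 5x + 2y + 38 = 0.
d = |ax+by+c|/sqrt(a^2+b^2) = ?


|5*(-18) + 2*(-2) + 38| = |-56| = 56
sqrt(25 + 4) = sqrt(29) = 5.3852
d = 56/sqrt(29) = 10.3989

10.3989


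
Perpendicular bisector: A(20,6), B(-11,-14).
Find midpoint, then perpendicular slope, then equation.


Midpoint = (4.5, -4)
Slope of AB = dy/dx = -20/(-31) = 0.6452
Perp slope = -dx/dy = -31/20 = -1.5500
b = My - (perp slope)*Mx = -4 + (-31*4.5)/(-20) = -4 + 6.9750 = 2.9750

y = -1.5500x + 2.9750


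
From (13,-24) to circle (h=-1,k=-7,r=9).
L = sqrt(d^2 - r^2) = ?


d = sqrt((13+ 1)^2 + (-24+ 7)^2) = sqrt(196+289) = 22.0227
L = sqrt(485.0000 - 81) = sqrt(404.0000) = 20.0998

20.0998


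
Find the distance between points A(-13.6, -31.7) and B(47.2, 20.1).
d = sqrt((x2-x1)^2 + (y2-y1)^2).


dx = 47.2 + 13.6 = 60.8
dy = 20.1 + 31.7 = 51.8
d = sqrt(3696.64 + 2683.24) = sqrt(6379.88) = 79.8742

79.8742


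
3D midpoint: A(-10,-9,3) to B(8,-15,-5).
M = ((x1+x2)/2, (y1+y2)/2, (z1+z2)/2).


Mx = (-10+8)/2 = -1.0000
My = (-9- 15)/2 = -12.0000
Mz = (3- 5)/2 = -1.0000

M = (-1.0000, -12.0000, -1.0000)


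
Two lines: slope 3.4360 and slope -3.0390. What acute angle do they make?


m1-m2 = 6.475
1+m1*m2 = -9.442004
tan(theta) = |6.475/(-9.442004)| = 0.685765
theta = arctan(|6.475/(-9.442004)|) = 34.4410 degrees (acute angle)

34.4410 degrees


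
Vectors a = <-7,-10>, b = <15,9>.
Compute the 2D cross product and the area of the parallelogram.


cross = -7*9 + 10*15 = -63 + 150 = 87
Parallelogram area = |87| = 87

cross = 87, parallelogram area = 87


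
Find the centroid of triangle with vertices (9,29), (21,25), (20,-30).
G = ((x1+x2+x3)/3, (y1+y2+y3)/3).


Gx = (9+21+20)/3 = 50/3 = 16.6667
Gy = (29+25- 30)/3 = 24/3 = 8.0000

G = (16.6667, 8.0000)


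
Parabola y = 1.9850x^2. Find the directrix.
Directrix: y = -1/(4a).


a = 1.9850
1/(4a) = 0.1259
directrix: y = -0.1259 = -0.1259

y = -0.1259


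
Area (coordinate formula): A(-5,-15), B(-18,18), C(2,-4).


-5*(18+ 4) = -110
-18*(-4+ 15) = -198
2*(-15-18) = -66
sum = -374
Area = |-374|/2 = 187.0000

187.0000 sq units


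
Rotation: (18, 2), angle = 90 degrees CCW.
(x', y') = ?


cos(90) = 0, sin(90) = 1
x' = 18*0 - 2*1 = -2
y' = 18*1 + 2*0 = 18

(-2, 18)


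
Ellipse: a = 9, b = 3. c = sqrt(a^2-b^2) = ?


c^2 = 9^2 - 3^2 = 81 - 9 = 72
c = sqrt(72) = 8.4853

c = 8.4853


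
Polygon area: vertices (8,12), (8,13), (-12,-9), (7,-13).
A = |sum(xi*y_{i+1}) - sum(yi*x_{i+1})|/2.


sum(xi*y_{i+1}) = 8*13 + 8*(-9) - 12*(-13) + 7*12 = 272
sum(yi*x_{i+1}) = 12*8 + 13*(-12) - 9*7 - 13*8 = -227
Area = |272 + 227|/2 = 499/2 = 249.5000

249.5000 sq units


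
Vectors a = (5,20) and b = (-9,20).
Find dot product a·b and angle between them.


a·b = 5*(-9) + 20*20 = -45 + 400 = 355
|a| = sqrt(25+400) = 20.6155
|b| = sqrt(81+400) = 21.9317
cos(theta) = 355/(sqrt(425)*sqrt(481)) = 355/sqrt(204425) = 0.785166
theta = arccos(355/sqrt(204425)) = 38.2640 degrees

a·b = 355, theta = 38.2640 deg


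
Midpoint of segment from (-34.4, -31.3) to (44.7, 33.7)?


Mx = (-34.4 + 44.7)/2 = 10.3/2 = 5.1500
My = (-31.3 + 33.7)/2 = 2.4/2 = 1.2000

(5.1500, 1.2000)


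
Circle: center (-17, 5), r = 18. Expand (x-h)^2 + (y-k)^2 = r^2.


(x+ 17)^2 + (y-5)^2 = 18^2
D = -2h = 34, E = -2k = -10
F = h^2+k^2-r^2 = 289+25-324 = -10

x^2 + y^2 + 34x - 10y - 10 = 0


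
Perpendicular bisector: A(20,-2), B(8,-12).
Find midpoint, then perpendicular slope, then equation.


Midpoint = (14, -7)
Slope of AB = dy/dx = -10/(-12) = 0.8333
Perp slope = -dx/dy = -12/10 = -1.2000
b = My - (perp slope)*Mx = -7 + (-12*14)/(-10) = -7 + 16.8000 = 9.8000

y = -1.2000x + 9.8000


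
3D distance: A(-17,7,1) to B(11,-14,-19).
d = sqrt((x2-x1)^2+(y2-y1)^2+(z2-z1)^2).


dx=28, dy=-21, dz=-20
d = sqrt(784+441+400) = sqrt(1625) = 40.3113

40.3113


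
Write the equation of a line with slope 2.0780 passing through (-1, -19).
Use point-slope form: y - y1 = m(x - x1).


y + 19 = 2.0780(x + 1)
y = 2.0780x - 19 - 2.0780*(-1)
y = 2.0780x - 16.9220

y = 2.0780x - 16.9220


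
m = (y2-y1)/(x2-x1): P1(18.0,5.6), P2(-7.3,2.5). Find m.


dy = 2.5 - 5.6 = -3.1
dx = -7.3 - 18.0 = -25.3
m = -3.1/(-25.3) = 0.1225

m = 0.1225


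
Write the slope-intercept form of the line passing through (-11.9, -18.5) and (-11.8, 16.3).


m = (34.8)/(0.1) = 348.0000
b = y1 - m*x1 = -18.5 - (34.8*(-11.9))/(0.1) = -18.5 + 4141.2000 = 4122.7000

y = 348.0000x + 4122.7000


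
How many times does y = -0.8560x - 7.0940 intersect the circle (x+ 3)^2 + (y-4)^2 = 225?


Substitute y = -0.8560x - 7.0940: (x+ 3)^2 + (-0.8560x- 7.0940-4)^2 = 225
Expand to Ax^2 + Bx + C = 0, where b-k = -11.094
A = 1+m^2 = 1.732736
B = 2(m(b-k) - h) = 2(-0.8560*(-11.094) + 3) = 24.992928
C = h^2 + (b-k)^2 - r^2 = 9 + 123.076836 - 225 = -92.923164
disc = B^2-4AC = 624.6465 + 644.0452 = 1268.6917
disc > 0

2 intersection points


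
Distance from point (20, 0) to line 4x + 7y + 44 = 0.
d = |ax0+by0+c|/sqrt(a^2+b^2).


|4*20 + 7*0 + 44| = |124| = 124
sqrt(16 + 49) = sqrt(65) = 8.0623
d = 124/sqrt(65) = 15.3803

15.3803


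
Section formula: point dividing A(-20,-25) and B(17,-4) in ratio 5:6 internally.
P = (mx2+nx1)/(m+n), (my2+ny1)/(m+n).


Px = (5*17 + 6*(-20))/11 = -35/11 = -3.1818
Py = (5*(-4) + 6*(-25))/11 = -170/11 = -15.4545

P = (-3.1818, -15.4545)


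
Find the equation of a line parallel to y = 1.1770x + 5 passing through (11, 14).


Parallel lines have equal slopes.
m2 = 1.1770
b2 = 14 - 1.1770*11 = 1.0530

y = 1.1770x + 1.0530


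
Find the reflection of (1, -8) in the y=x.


Reflection rule for y=x: (y, x)
(1, -8) -> (-8, 1)

(-8, 1)


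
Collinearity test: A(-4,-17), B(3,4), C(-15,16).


-4*(4-16) + 3*(16+ 17) - 15*(-17-4)
= 48 + 99 + 315 = 462

No, not collinear (determinant = 462)


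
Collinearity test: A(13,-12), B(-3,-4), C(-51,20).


13*(-4-20) - 3*(20+ 12) - 51*(-12+ 4)
= -312 - 96 + 408 = 0

Yes, collinear (determinant = 0)


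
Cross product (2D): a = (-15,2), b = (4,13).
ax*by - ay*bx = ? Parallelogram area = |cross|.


cross = -15*13 - 2*4 = -195 - 8 = -203
Parallelogram area = |-203| = 203

cross = -203, parallelogram area = 203


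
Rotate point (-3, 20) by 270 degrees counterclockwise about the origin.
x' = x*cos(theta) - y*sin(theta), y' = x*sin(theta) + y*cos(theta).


cos(270) = 0, sin(270) = -1
x' = -3*0 - 20*(-1) = 20
y' = -3*(-1) + 20*0 = 3

(20, 3)


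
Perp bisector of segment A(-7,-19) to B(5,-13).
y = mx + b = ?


Midpoint = (-1, -16)
Slope of AB = dy/dx = 6/12 = 0.5000
Perp slope = -dx/dy = -12/6 = -2.0000
b = My - (perp slope)*Mx = -16 + (12*(-1))/6 = -16 - 2.0000 = -18.0000

y = -2.0000x - 18.0000


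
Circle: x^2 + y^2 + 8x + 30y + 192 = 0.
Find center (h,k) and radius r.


h = -D/2 = -8/2 = -4
k = -E/2 = -30/2 = -15
r^2 = h^2 + k^2 - F = 16 + 225 - 192 = 49
r = 7

Center (-4, -15), radius = 7


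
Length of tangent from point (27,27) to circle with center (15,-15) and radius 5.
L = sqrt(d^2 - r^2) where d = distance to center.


d = sqrt((27-15)^2 + (27+ 15)^2) = sqrt(144+1764) = 43.6807
L = sqrt(1908.0000 - 25) = sqrt(1883.0000) = 43.3935

43.3935


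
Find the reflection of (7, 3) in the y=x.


Reflection rule for y=x: (y, x)
(7, 3) -> (3, 7)

(3, 7)


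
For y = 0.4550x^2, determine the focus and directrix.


a = 0.4550
1/(4a) = 0.5495
Focus = (0, 0.5495)
Directrix: y = -0.5495

Focus = (0, 0.5495), Directrix: y = -0.5495


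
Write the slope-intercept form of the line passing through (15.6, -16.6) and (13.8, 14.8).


m = (31.4)/(-1.8) = -17.4444
b = y1 - m*x1 = -16.6 - (31.4*15.6)/(-1.8) = -16.6 + 272.1333 = 255.5333

y = -17.4444x + 255.5333


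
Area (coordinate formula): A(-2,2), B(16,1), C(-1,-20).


-2*(1+ 20) = -42
16*(-20-2) = -352
-1*(2-1) = -1
sum = -395
Area = |-395|/2 = 197.5000

197.5000 sq units


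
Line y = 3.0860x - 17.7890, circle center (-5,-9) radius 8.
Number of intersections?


Substitute y = 3.0860x - 17.7890: (x+ 5)^2 + (3.0860x- 17.7890+ 9)^2 = 64
Expand to Ax^2 + Bx + C = 0, where b-k = -8.789
A = 1+m^2 = 10.523396
B = 2(m(b-k) - h) = 2(3.0860*(-8.789) + 5) = -44.245708
C = h^2 + (b-k)^2 - r^2 = 25 + 77.246521 - 64 = 38.246521
disc = B^2-4AC = 1957.6827 - 1609.9331 = 347.7496
disc > 0

2 intersection points


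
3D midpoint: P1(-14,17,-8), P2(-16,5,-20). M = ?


Mx = (-14- 16)/2 = -15.0000
My = (17+5)/2 = 11.0000
Mz = (-8- 20)/2 = -14.0000

M = (-15.0000, 11.0000, -14.0000)


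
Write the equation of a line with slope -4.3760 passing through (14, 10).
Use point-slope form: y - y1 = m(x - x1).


y - 10 = -4.3760(x - 14)
y = -4.3760x + 10 + 4.3760*14
y = -4.3760x + 71.2640

y = -4.3760x + 71.2640


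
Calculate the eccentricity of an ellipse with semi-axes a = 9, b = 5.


c = sqrt(81-25) = sqrt(56) = 7.4833
e = c/a = sqrt(56)/9 = 0.8315

e = 0.8315


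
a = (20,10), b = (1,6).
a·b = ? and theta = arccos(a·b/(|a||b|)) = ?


a·b = 20*1 + 10*6 = 20 + 60 = 80
|a| = sqrt(400+100) = 22.3607
|b| = sqrt(1+36) = 6.0828
cos(theta) = 80/(sqrt(500)*sqrt(37)) = 80/sqrt(18500) = 0.588172
theta = arccos(80/sqrt(18500)) = 53.9726 degrees

a·b = 80, theta = 53.9726 deg


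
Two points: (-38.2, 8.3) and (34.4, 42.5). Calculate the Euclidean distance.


dx = 34.4 + 38.2 = 72.6
dy = 42.5 - 8.3 = 34.2
d = sqrt(5270.76 + 1169.64) = sqrt(6440.4) = 80.2521

80.2521


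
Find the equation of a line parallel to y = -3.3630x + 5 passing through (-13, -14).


Parallel lines have equal slopes.
m2 = -3.3630
b2 = -14 + 3.3630*(-13) = -57.7190

y = -3.3630x - 57.7190


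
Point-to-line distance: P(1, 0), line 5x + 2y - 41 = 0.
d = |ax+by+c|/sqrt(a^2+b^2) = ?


|5*1 + 2*0 - 41| = |-36| = 36
sqrt(25 + 4) = sqrt(29) = 5.3852
d = 36/sqrt(29) = 6.6850

6.6850


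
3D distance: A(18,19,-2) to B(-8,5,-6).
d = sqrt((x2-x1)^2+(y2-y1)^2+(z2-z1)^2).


dx=-26, dy=-14, dz=-4
d = sqrt(676+196+16) = sqrt(888) = 29.7993

29.7993


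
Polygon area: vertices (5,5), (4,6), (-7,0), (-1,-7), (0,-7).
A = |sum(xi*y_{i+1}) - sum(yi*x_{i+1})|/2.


sum(xi*y_{i+1}) = 5*6 + 4*0 - 7*(-7) - 1*(-7) + 0*5 = 86
sum(yi*x_{i+1}) = 5*4 + 6*(-7) + 0*(-1) - 7*0 - 7*5 = -57
Area = |86 + 57|/2 = 143/2 = 71.5000

71.5000 sq units


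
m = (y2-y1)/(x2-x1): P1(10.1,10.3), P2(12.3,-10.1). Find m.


dy = -10.1 - 10.3 = -20.4
dx = 12.3 - 10.1 = 2.2
m = -20.4/2.2 = -9.2727

m = -9.2727


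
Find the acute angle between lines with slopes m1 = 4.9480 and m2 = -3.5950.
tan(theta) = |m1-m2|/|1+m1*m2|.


m1-m2 = 8.543
1+m1*m2 = -16.78806
tan(theta) = |8.543/(-16.78806)| = 0.508874
theta = arctan(|8.543/(-16.78806)|) = 26.9703 degrees (acute angle)

26.9703 degrees


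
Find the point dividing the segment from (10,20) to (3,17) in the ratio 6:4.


Px = (6*3 + 4*10)/10 = 58/10 = 5.8000
Py = (6*17 + 4*20)/10 = 182/10 = 18.2000

P = (5.8000, 18.2000)


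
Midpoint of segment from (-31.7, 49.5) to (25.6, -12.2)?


Mx = (-31.7 + 25.6)/2 = -6.1/2 = -3.0500
My = (49.5 - 12.2)/2 = 37.3/2 = 18.6500

(-3.0500, 18.6500)


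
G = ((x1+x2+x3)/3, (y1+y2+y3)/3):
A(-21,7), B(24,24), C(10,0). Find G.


Gx = (-21+24+10)/3 = 13/3 = 4.3333
Gy = (7+24+0)/3 = 31/3 = 10.3333

G = (4.3333, 10.3333)


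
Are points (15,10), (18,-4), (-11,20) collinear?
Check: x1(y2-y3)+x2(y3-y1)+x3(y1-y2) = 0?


15*(-4-20) + 18*(20-10) - 11*(10+ 4)
= -360 + 180 - 154 = -334

No, not collinear (determinant = -334)


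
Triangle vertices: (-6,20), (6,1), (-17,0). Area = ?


-6*(1-0) = -6
6*(0-20) = -120
-17*(20-1) = -323
sum = -449
Area = |-449|/2 = 224.5000

224.5000 sq units


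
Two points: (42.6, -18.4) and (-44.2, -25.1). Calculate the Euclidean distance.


dx = -44.2 - 42.6 = -86.8
dy = -25.1 + 18.4 = -6.7
d = sqrt(7534.24 + 44.89) = sqrt(7579.13) = 87.0582

87.0582


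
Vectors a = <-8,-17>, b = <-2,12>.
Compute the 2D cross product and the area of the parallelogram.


cross = -8*12 + 17*(-2) = -96 - 34 = -130
Parallelogram area = |-130| = 130

cross = -130, parallelogram area = 130


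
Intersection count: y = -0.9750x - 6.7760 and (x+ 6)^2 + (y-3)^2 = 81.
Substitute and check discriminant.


Substitute y = -0.9750x - 6.7760: (x+ 6)^2 + (-0.9750x- 6.7760-3)^2 = 81
Expand to Ax^2 + Bx + C = 0, where b-k = -9.776
A = 1+m^2 = 1.950625
B = 2(m(b-k) - h) = 2(-0.9750*(-9.776) + 6) = 31.0632
C = h^2 + (b-k)^2 - r^2 = 36 + 95.570176 - 81 = 50.570176
disc = B^2-4AC = 964.9224 - 394.5738 = 570.3486
disc > 0

2 intersection points


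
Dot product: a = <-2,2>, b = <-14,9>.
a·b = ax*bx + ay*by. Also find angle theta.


a·b = -2*(-14) + 2*9 = 28 + 18 = 46
|a| = sqrt(4+4) = 2.8284
|b| = sqrt(196+81) = 16.6433
cos(theta) = 46/(sqrt(8)*sqrt(277)) = 46/sqrt(2216) = 0.977176
theta = arccos(46/sqrt(2216)) = 12.2648 degrees

a·b = 46, theta = 12.2648 deg


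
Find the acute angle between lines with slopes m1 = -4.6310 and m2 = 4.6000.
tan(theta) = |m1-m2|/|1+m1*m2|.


m1-m2 = -9.231
1+m1*m2 = -20.3026
tan(theta) = |-9.231/(-20.3026)| = 0.454671
theta = arctan(|-9.231/(-20.3026)|) = 24.4499 degrees (acute angle)

24.4499 degrees


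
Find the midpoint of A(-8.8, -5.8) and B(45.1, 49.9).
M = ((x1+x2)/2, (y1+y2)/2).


Mx = (-8.8 + 45.1)/2 = 36.3/2 = 18.1500
My = (-5.8 + 49.9)/2 = 44.1/2 = 22.0500

(18.1500, 22.0500)


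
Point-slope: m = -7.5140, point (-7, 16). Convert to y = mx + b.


y - 16 = -7.5140(x + 7)
y = -7.5140x + 16 + 7.5140*(-7)
y = -7.5140x - 36.5980

y = -7.5140x - 36.5980


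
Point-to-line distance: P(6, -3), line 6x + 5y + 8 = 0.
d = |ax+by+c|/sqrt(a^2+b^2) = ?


|6*6 + 5*(-3) + 8| = |29| = 29
sqrt(36 + 25) = sqrt(61) = 7.8102
d = 29/sqrt(61) = 3.7131

3.7131


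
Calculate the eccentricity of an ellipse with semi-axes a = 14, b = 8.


c = sqrt(196-64) = sqrt(132) = 11.4891
e = c/a = sqrt(132)/14 = 0.8207

e = 0.8207


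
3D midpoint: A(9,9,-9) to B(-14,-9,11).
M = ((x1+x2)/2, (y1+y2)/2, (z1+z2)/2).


Mx = (9- 14)/2 = -2.5000
My = (9- 9)/2 = 0
Mz = (-9+11)/2 = 1.0000

M = (-2.5000, 0, 1.0000)


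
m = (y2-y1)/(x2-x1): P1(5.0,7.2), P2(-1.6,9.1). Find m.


dy = 9.1 - 7.2 = 1.9
dx = -1.6 - 5.0 = -6.6
m = 1.9/(-6.6) = -0.2879

m = -0.2879


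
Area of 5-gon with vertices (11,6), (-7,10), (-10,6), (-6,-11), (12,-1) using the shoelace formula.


sum(xi*y_{i+1}) = 11*10 - 7*6 - 10*(-11) - 6*(-1) + 12*6 = 256
sum(yi*x_{i+1}) = 6*(-7) + 10*(-10) + 6*(-6) - 11*12 - 1*11 = -321
Area = |256 + 321|/2 = 577/2 = 288.5000

288.5000 sq units


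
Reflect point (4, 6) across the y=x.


Reflection rule for y=x: (y, x)
(4, 6) -> (6, 4)

(6, 4)


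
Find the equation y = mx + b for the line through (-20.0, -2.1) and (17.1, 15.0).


m = (17.1)/(37.1) = 0.4609
b = y1 - m*x1 = -2.1 - (17.1*(-20.0))/(37.1) = -2.1 + 9.2183 = 7.1183

y = 0.4609x + 7.1183


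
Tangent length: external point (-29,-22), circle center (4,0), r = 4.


d = sqrt((-29-4)^2 + (-22-0)^2) = sqrt(1089+484) = 39.6611
L = sqrt(1573.0000 - 16) = sqrt(1557.0000) = 39.4588

39.4588


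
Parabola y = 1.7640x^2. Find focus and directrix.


a = 1.7640
1/(4a) = 0.1417
Focus = (0, 0.1417)
Directrix: y = -0.1417

Focus = (0, 0.1417), Directrix: y = -0.1417


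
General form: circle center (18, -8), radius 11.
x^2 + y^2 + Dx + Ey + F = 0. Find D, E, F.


(x-18)^2 + (y+ 8)^2 = 11^2
D = -2h = -36, E = -2k = 16
F = h^2+k^2-r^2 = 324+64-121 = 267

D = -36, E = 16, F = 267


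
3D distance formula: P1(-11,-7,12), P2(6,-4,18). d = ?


dx=17, dy=3, dz=6
d = sqrt(289+9+36) = sqrt(334) = 18.2757

18.2757


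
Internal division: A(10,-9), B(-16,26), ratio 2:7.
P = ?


Px = (2*(-16) + 7*10)/9 = 38/9 = 4.2222
Py = (2*26 + 7*(-9))/9 = -11/9 = -1.2222

P = (4.2222, -1.2222)


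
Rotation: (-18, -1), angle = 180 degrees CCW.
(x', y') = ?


cos(180) = -1, sin(180) = 0
x' = -18*(-1) + 1*0 = 18
y' = -18*0 - 1*(-1) = 1

(18, 1)


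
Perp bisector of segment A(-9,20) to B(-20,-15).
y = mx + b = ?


Midpoint = (-14.5, 2.5)
Slope of AB = dy/dx = -35/(-11) = 3.1818
Perp slope = -dx/dy = -11/35 = -0.3143
b = My - (perp slope)*Mx = 2.5 + (-11*(-14.5))/(-35) = 2.5 - 4.5571 = -2.0571

y = -0.3143x - 2.0571
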